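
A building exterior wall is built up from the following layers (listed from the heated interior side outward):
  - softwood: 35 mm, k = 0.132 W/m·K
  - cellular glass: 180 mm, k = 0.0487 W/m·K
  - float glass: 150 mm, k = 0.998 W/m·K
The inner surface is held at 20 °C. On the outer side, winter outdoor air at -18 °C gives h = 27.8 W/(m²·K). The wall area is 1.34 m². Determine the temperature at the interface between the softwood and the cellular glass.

Using the resistance-network approach (series):
R_softwood = L/(kA) = 0.035/(0.132×1.34) = 0.1979 K/W
R_cellular glass = L/(kA) = 0.18/(0.0487×1.34) = 2.758 K/W
R_float glass = L/(kA) = 0.15/(0.998×1.34) = 0.1122 K/W
R_outer film = 1/(h_o·A) = 1/(27.8×1.34) = 0.02684 K/W
R_total = 3.095 K/W;  Q = ΔT/R_total = 38/3.095 = 12.28 W
T_interface = T_inner − Q·ΣR(inner→interface) = 20 − 12.3×0.1979

T ≈ 17.6 °C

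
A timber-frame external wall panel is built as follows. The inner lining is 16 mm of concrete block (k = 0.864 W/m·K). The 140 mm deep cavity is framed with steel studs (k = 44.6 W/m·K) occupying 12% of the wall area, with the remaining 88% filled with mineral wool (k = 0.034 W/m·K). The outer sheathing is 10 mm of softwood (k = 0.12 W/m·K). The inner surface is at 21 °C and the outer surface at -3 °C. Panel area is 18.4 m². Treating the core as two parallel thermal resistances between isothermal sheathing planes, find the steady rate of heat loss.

Sheathing layers in series; stud and cavity paths in parallel between them.
R_inner = 0.016/(0.864×18.4) = 0.001006 K/W
R_stud  = 0.14/(44.6×0.12×18.4) = 0.001422 K/W
R_cav   = 0.14/(0.034×0.88×18.4) = 0.2543 K/W
1/R_core = 1/R_stud + 1/R_cav → R_core = 0.001414 K/W
R_outer = 0.01/(0.12×18.4) = 0.004529 K/W
R_total = 0.006949 K/W
Q = ΔT/R_total = 24/0.006949

Q ≈ 3450 W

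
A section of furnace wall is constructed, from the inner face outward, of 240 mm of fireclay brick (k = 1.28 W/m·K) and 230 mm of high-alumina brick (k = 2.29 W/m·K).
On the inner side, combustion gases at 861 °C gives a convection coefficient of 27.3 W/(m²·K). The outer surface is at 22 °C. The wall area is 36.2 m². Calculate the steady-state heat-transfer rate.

Q ≈ 93600 W

Series thermal resistances:
R_inner film = 1/(h_i·A) = 1/(27.3×36.2) = 0.001012 K/W
R_fireclay brick = L/(kA) = 0.24/(1.28×36.2) = 0.00518 K/W
R_high-alumina brick = L/(kA) = 0.23/(2.29×36.2) = 0.002774 K/W
R_total = 0.008966 K/W
Q = ΔT / R_total = 839 / 0.008966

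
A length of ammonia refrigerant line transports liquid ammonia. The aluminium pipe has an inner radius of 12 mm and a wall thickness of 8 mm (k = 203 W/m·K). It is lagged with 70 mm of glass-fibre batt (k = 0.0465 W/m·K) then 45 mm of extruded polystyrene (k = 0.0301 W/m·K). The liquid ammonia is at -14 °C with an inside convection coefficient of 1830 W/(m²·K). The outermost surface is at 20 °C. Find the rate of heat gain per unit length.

Per-layer cylindrical resistances, series-summed:
R_inner film = 1/(h_i·2πr₁L) = 1/(1830×2π×0.012×1) = 0.007247 K/W
R_aluminium pipe wall = ln(20/12)/(2π×203×1) = 4.005×10^-4 K/W
R_glass-fibre batt = ln(90/20)/(2π×0.0465×1) = 5.148 K/W
R_extruded polystyrene = ln(135/90)/(2π×0.0301×1) = 2.144 K/W
R_total = 7.3 K/W
Q = ΔT/R_total = 34/7.3

q′ ≈ 4.66 W/m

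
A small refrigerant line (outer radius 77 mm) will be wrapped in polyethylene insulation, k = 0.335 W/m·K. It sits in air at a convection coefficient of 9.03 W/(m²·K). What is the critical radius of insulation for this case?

For a cylinder r_cr = k/h = 0.335/9.03
r_cr = 37.1 mm; since the bare radius (77 mm) is above r_cr, any added insulation will reduce heat loss.

r_cr ≈ 37.1 mm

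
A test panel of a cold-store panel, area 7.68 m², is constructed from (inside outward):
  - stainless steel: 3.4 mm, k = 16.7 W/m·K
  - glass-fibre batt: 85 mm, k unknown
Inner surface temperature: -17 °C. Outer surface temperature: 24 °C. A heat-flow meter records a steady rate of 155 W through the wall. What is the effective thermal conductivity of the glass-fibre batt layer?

k ≈ 0.0418 W/(m·K)

Using the resistance-network approach (series):
R_stainless steel = L/(kA) = 0.0034/(16.7×7.68) = 2.651×10^-5 K/W
Sum of known resistances R_other = 2.651×10^-5 K/W
Total R = ΔT/Q = 41/155 = 0.2645 K/W
R_glass-fibre batt = R_total − R_other = 0.2645 K/W
k = L/(R·A) = 0.085/(0.2645×7.68)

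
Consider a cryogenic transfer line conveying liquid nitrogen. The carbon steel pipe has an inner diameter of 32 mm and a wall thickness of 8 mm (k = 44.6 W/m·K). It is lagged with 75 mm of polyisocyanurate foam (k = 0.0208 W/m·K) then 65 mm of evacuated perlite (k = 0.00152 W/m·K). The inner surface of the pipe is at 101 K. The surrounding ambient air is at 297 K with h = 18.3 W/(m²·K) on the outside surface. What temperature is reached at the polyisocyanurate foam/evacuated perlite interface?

T ≈ 134 K

Treating each annulus and film as a series resistance:
R_carbon steel pipe wall = ln(24/16)/(2π×44.6×1) = 0.001447 K/W
R_polyisocyanurate foam = ln(99/24)/(2π×0.0208×1) = 10.84 K/W
R_evacuated perlite = ln(164/99)/(2π×0.00152×1) = 52.85 K/W
R_outer film = 1/(h_o·2πr_oL) = 1/(18.3×2π×0.164×1) = 0.05303 K/W
R_total = 63.75 K/W
Q = ΔT/R_total = 196/63.75
Q = 3.07 W/m
T_interface = T_inner + Q·ΣR(inner→interface) = 101 + 3.07×10.84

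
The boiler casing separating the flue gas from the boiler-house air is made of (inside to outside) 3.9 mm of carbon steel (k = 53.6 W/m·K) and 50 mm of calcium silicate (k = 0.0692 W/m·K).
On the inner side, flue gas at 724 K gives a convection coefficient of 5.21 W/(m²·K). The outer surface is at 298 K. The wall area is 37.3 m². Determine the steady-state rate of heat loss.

Q ≈ 17400 W

Model the wall as resistances in series:
R_inner film = 1/(h_i·A) = 1/(5.21×37.3) = 0.005146 K/W
R_carbon steel = L/(kA) = 0.0039/(53.6×37.3) = 1.951×10^-6 K/W
R_calcium silicate = L/(kA) = 0.05/(0.0692×37.3) = 0.01937 K/W
R_total = 0.02452 K/W
Q = ΔT / R_total = 426 / 0.02452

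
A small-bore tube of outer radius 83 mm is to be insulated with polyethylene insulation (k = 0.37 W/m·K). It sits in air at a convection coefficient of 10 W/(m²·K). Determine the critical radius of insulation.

For a cylinder r_cr = k/h = 0.37/10
r_cr = 37 mm; since the bare radius (83 mm) is above r_cr, any added insulation will reduce heat loss.

r_cr ≈ 37 mm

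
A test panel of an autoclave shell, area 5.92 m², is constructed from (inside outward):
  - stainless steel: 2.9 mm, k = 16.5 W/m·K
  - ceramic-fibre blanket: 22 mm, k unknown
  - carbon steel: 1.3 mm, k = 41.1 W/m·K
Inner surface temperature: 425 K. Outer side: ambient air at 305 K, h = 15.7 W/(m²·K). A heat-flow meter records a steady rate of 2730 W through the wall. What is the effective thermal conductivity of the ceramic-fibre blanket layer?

k ≈ 0.112 W/(m·K)

Series thermal resistances:
R_stainless steel = L/(kA) = 0.0029/(16.5×5.92) = 2.969×10^-5 K/W
R_carbon steel = L/(kA) = 0.0013/(41.1×5.92) = 5.343×10^-6 K/W
R_outer film = 1/(h_o·A) = 1/(15.7×5.92) = 0.01076 K/W
Sum of known resistances R_other = 0.01079 K/W
Total R = ΔT/Q = 120/2730 = 0.04396 K/W
R_ceramic-fibre blanket = R_total − R_other = 0.03316 K/W
k = L/(R·A) = 0.022/(0.03316×5.92)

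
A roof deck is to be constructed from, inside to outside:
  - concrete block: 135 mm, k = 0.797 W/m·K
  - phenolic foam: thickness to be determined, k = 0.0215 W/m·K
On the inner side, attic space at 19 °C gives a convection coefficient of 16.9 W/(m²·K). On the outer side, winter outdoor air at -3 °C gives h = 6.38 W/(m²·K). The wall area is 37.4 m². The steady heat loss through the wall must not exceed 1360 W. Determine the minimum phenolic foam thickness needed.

L ≈ 4.72 mm

Using the resistance-network approach (series):
R_inner film = 1/(h_i·A) = 1/(16.9×37.4) = 0.001582 K/W
R_concrete block = L/(kA) = 0.135/(0.797×37.4) = 0.004529 K/W
R_outer film = 1/(h_o·A) = 1/(6.38×37.4) = 0.004191 K/W
Sum of the known resistances R_other = 0.0103 K/W
Required total resistance R_tot = ΔT/Q_allow = 22/1360 = 0.01618 K/W
R_phenolic foam = R_tot − R_other = 0.005874 K/W
L = R·k·A = 0.005874×0.0215×37.4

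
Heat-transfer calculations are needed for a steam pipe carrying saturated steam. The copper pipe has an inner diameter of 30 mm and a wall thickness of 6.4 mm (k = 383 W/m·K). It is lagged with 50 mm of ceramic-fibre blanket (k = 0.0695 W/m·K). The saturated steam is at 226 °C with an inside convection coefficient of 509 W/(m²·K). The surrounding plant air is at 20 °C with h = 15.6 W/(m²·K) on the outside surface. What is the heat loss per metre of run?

Radial resistances (cylindrical: R_cond = ln(r_o/r_i)/(2πkL), R_conv = 1/(h·2πrL)):
R_inner film = 1/(h_i·2πr₁L) = 1/(509×2π×0.015×1) = 0.02085 K/W
R_copper pipe wall = ln(21.4/15)/(2π×383×1) = 1.477×10^-4 K/W
R_ceramic-fibre blanket = ln(71.4/21.4)/(2π×0.0695×1) = 2.759 K/W
R_outer film = 1/(h_o·2πr_oL) = 1/(15.6×2π×0.0714×1) = 0.1429 K/W
R_total = 2.923 K/W
Q = ΔT/R_total = 206/2.923

q′ ≈ 70.5 W/m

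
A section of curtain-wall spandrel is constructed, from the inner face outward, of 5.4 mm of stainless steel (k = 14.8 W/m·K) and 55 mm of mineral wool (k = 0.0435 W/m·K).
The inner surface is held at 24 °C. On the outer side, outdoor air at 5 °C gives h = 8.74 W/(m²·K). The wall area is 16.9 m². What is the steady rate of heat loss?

Q ≈ 233 W

Using the resistance-network approach (series):
R_stainless steel = L/(kA) = 0.0054/(14.8×16.9) = 2.159×10^-5 K/W
R_mineral wool = L/(kA) = 0.055/(0.0435×16.9) = 0.07481 K/W
R_outer film = 1/(h_o·A) = 1/(8.74×16.9) = 0.00677 K/W
R_total = 0.08161 K/W
Q = ΔT / R_total = 19 / 0.08161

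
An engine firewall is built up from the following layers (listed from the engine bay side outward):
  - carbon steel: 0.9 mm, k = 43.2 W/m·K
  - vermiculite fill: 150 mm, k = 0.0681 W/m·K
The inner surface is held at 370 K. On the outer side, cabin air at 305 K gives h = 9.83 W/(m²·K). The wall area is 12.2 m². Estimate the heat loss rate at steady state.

Using the resistance-network approach (series):
R_carbon steel = L/(kA) = 0.0009/(43.2×12.2) = 1.708×10^-6 K/W
R_vermiculite fill = L/(kA) = 0.15/(0.0681×12.2) = 0.1805 K/W
R_outer film = 1/(h_o·A) = 1/(9.83×12.2) = 0.008338 K/W
R_total = 0.1889 K/W
Q = ΔT / R_total = 65 / 0.1889

Q ≈ 344 W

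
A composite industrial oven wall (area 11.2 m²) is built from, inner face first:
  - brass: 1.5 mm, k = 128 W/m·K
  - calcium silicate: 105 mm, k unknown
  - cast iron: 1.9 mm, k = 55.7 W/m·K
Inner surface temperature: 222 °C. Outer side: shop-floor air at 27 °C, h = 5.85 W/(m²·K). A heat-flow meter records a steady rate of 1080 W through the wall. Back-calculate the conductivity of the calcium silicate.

Series thermal resistances:
R_brass = L/(kA) = 0.0015/(128×11.2) = 1.046×10^-6 K/W
R_cast iron = L/(kA) = 0.0019/(55.7×11.2) = 3.046×10^-6 K/W
R_outer film = 1/(h_o·A) = 1/(5.85×11.2) = 0.01526 K/W
Sum of known resistances R_other = 0.01527 K/W
Total R = ΔT/Q = 195/1080 = 0.1806 K/W
R_calcium silicate = R_total − R_other = 0.1653 K/W
k = L/(R·A) = 0.105/(0.1653×11.2)

k ≈ 0.0567 W/(m·K)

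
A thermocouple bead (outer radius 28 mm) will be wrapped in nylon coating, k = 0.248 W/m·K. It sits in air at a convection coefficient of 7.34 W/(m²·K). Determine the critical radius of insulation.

For a sphere r_cr = 2k/h = 2×0.248/7.34
r_cr = 67.6 mm; since the bare radius (28 mm) is below r_cr, adding a thin layer of insulation will *increase* heat loss.

r_cr ≈ 67.6 mm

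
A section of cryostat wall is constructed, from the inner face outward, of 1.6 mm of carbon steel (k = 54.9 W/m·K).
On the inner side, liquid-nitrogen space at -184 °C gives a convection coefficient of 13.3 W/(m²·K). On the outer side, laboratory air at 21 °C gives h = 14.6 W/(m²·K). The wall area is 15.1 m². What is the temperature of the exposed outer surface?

T ≈ -76.7 °C

Treating each layer as a thermal resistance in series:
R_inner film = 1/(h_i·A) = 1/(13.3×15.1) = 0.004979 K/W
R_carbon steel = L/(kA) = 0.0016/(54.9×15.1) = 1.93×10^-6 K/W
R_outer film = 1/(h_o·A) = 1/(14.6×15.1) = 0.004536 K/W
R_total = 0.009517 K/W;  Q = ΔT/R_total = 205/0.009517 = 21540 W
T_interface = T_inner + Q·ΣR(inner→interface) = -184 + 21500×0.004981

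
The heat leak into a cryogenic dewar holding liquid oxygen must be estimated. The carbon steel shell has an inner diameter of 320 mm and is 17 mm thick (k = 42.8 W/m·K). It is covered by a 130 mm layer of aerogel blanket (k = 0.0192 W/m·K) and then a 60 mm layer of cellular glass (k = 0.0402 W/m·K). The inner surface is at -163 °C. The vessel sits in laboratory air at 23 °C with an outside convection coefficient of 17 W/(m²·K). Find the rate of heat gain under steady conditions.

Radial (spherical) resistances in series:
R_carbon steel shell = (1/0.16 − 1/0.177)/(4π×42.8) = 0.001116 K/W
R_aerogel blanket = (1/0.177 − 1/0.307)/(4π×0.0192) = 9.916 K/W
R_cellular glass = (1/0.307 − 1/0.367)/(4π×0.0402) = 1.054 K/W
R_outer film = 1/(h·4πr_o²) = 1/(17×4π×0.367²) = 0.03475 K/W
R_total = 11.01 K/W
Q = ΔT/R_total = 186/11.01

Q ≈ 16.9 W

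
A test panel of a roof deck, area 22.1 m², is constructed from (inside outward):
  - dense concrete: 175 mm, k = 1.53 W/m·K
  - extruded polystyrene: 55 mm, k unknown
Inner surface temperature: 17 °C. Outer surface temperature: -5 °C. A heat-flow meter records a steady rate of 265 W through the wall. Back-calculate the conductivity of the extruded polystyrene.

k ≈ 0.032 W/(m·K)

Thermal resistances in series:
R_dense concrete = L/(kA) = 0.175/(1.53×22.1) = 0.005176 K/W
Sum of known resistances R_other = 0.005176 K/W
Total R = ΔT/Q = 22/265 = 0.08302 K/W
R_extruded polystyrene = R_total − R_other = 0.07784 K/W
k = L/(R·A) = 0.055/(0.07784×22.1)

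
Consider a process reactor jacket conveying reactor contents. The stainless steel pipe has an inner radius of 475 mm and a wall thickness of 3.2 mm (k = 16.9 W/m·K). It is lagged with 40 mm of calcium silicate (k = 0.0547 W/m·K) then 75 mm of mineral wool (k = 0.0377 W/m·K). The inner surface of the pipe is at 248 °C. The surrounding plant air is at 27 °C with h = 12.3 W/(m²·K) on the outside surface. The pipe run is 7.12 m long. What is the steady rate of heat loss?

For a radial system each layer contributes R = ln(r_out/r_in)/(2πkL); films add R = 1/(hA).
R_stainless steel pipe wall = ln(478.2/475)/(2π×16.9×7.12) = 8.881×10^-6 K/W
R_calcium silicate = ln(518.2/478.2)/(2π×0.0547×7.12) = 0.03283 K/W
R_mineral wool = ln(593.2/518.2)/(2π×0.0377×7.12) = 0.08015 K/W
R_outer film = 1/(h_o·2πr_oL) = 1/(12.3×2π×0.5932×7.12) = 0.003064 K/W
R_total = 0.116 K/W
Q = ΔT/R_total = 221/0.116

Q ≈ 1900 W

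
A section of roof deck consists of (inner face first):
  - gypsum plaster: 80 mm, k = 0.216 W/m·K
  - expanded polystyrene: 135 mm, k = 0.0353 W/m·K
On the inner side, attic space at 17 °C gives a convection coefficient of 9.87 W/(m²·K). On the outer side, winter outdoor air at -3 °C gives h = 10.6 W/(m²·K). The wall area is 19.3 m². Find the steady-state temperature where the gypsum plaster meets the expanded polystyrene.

T ≈ 14.9 °C

Thermal resistances in series:
R_inner film = 1/(h_i·A) = 1/(9.87×19.3) = 0.00525 K/W
R_gypsum plaster = L/(kA) = 0.08/(0.216×19.3) = 0.01919 K/W
R_expanded polystyrene = L/(kA) = 0.135/(0.0353×19.3) = 0.1982 K/W
R_outer film = 1/(h_o·A) = 1/(10.6×19.3) = 0.004888 K/W
R_total = 0.2275 K/W;  Q = ΔT/R_total = 20/0.2275 = 87.92 W
T_interface = T_inner − Q·ΣR(inner→interface) = 17 − 87.9×0.02444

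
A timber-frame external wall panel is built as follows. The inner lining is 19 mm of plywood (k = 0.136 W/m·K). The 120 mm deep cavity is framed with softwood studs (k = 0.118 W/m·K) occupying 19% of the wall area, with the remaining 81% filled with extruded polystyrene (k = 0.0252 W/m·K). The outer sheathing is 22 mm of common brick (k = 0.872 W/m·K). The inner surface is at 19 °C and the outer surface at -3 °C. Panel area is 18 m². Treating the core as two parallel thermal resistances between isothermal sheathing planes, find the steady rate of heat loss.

Sheathing layers in series; stud and cavity paths in parallel between them.
R_inner = 0.019/(0.136×18) = 0.007761 K/W
R_stud  = 0.12/(0.118×0.19×18) = 0.2974 K/W
R_cav   = 0.12/(0.0252×0.81×18) = 0.3266 K/W
1/R_core = 1/R_stud + 1/R_cav → R_core = 0.1556 K/W
R_outer = 0.022/(0.872×18) = 0.001402 K/W
R_total = 0.1648 K/W
Q = ΔT/R_total = 22/0.1648

Q ≈ 133 W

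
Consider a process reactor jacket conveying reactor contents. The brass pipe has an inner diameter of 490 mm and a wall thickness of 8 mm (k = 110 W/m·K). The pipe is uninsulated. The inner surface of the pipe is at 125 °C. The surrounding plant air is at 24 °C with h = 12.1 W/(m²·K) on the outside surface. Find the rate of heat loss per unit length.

Cylindrical conduction, so R = ln(r₂/r₁)/(2πkL) per layer, in series:
R_brass pipe wall = ln(253/245)/(2π×110×1) = 4.649×10^-5 K/W
R_outer film = 1/(h_o·2πr_oL) = 1/(12.1×2π×0.253×1) = 0.05199 K/W
R_total = 0.05204 K/W
Q = ΔT/R_total = 101/0.05204

q′ ≈ 1940 W/m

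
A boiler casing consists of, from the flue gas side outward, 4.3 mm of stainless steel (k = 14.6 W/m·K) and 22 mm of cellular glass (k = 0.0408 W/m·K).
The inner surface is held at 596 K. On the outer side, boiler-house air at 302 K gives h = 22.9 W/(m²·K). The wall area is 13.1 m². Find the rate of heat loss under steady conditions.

Thermal resistances in series:
R_stainless steel = L/(kA) = 0.0043/(14.6×13.1) = 2.248×10^-5 K/W
R_cellular glass = L/(kA) = 0.022/(0.0408×13.1) = 0.04116 K/W
R_outer film = 1/(h_o·A) = 1/(22.9×13.1) = 0.003333 K/W
R_total = 0.04452 K/W
Q = ΔT / R_total = 294 / 0.04452

Q ≈ 6600 W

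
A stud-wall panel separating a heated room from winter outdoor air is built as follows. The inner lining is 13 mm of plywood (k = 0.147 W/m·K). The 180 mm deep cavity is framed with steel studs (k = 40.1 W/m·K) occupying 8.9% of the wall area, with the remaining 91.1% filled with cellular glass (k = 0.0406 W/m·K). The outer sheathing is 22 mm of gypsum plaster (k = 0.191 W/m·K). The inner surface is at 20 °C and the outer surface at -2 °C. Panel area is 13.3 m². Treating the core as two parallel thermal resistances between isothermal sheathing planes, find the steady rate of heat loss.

Q ≈ 1150 W

Sheathing layers in series; stud and cavity paths in parallel between them.
R_inner = 0.013/(0.147×13.3) = 0.006649 K/W
R_stud  = 0.18/(40.1×0.089×13.3) = 0.003792 K/W
R_cav   = 0.18/(0.0406×0.911×13.3) = 0.3659 K/W
1/R_core = 1/R_stud + 1/R_cav → R_core = 0.003753 K/W
R_outer = 0.022/(0.191×13.3) = 0.00866 K/W
R_total = 0.01906 K/W
Q = ΔT/R_total = 22/0.01906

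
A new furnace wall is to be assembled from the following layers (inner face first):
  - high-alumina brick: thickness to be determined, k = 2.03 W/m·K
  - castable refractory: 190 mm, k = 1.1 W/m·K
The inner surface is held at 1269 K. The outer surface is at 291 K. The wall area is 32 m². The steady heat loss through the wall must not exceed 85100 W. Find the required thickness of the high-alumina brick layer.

Thermal resistances in series:
R_castable refractory = L/(kA) = 0.19/(1.1×32) = 0.005398 K/W
Sum of the known resistances R_other = 0.005398 K/W
Required total resistance R_tot = ΔT/Q_allow = 978/85100 = 0.01149 K/W
R_high-alumina brick = R_tot − R_other = 0.006095 K/W
L = R·k·A = 0.006095×2.03×32

L ≈ 396 mm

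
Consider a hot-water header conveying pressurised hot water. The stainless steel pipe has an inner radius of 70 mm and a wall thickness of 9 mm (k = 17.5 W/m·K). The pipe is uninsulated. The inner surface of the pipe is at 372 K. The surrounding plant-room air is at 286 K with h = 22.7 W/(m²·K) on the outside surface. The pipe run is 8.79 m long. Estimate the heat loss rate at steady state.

Q ≈ 8410 W

Radial resistances (cylindrical: R_cond = ln(r_o/r_i)/(2πkL), R_conv = 1/(h·2πrL)):
R_stainless steel pipe wall = ln(79/70)/(2π×17.5×8.79) = 1.251×10^-4 K/W
R_outer film = 1/(h_o·2πr_oL) = 1/(22.7×2π×0.079×8.79) = 0.0101 K/W
R_total = 0.01022 K/W
Q = ΔT/R_total = 86/0.01022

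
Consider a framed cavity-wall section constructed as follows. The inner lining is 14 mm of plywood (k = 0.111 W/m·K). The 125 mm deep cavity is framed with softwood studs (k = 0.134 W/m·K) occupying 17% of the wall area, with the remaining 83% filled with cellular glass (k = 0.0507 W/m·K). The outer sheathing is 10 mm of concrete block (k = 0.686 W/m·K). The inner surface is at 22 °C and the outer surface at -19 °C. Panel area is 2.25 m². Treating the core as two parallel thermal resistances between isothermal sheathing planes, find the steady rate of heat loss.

Q ≈ 44.6 W

Sheathing layers in series; stud and cavity paths in parallel between them.
R_inner = 0.014/(0.111×2.25) = 0.05606 K/W
R_stud  = 0.125/(0.134×0.17×2.25) = 2.439 K/W
R_cav   = 0.125/(0.0507×0.83×2.25) = 1.32 K/W
1/R_core = 1/R_stud + 1/R_cav → R_core = 0.8565 K/W
R_outer = 0.01/(0.686×2.25) = 0.006479 K/W
R_total = 0.9191 K/W
Q = ΔT/R_total = 41/0.9191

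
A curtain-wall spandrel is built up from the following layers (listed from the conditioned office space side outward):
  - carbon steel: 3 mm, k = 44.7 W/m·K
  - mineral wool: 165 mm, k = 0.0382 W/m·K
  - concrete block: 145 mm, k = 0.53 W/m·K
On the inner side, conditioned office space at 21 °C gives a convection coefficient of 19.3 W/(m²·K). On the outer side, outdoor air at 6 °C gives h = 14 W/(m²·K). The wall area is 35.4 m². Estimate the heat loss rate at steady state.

Q ≈ 113 W

Using the resistance-network approach (series):
R_inner film = 1/(h_i·A) = 1/(19.3×35.4) = 0.001464 K/W
R_carbon steel = L/(kA) = 0.003/(44.7×35.4) = 1.896×10^-6 K/W
R_mineral wool = L/(kA) = 0.165/(0.0382×35.4) = 0.122 K/W
R_concrete block = L/(kA) = 0.145/(0.53×35.4) = 0.007728 K/W
R_outer film = 1/(h_o·A) = 1/(14×35.4) = 0.002018 K/W
R_total = 0.1332 K/W
Q = ΔT / R_total = 15 / 0.1332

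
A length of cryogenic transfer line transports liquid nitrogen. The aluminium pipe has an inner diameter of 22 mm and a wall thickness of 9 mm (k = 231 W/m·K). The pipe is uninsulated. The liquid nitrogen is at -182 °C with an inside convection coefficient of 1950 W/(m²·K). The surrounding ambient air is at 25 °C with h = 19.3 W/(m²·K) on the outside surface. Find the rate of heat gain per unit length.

Per-layer cylindrical resistances, series-summed:
R_inner film = 1/(h_i·2πr₁L) = 1/(1950×2π×0.011×1) = 0.00742 K/W
R_aluminium pipe wall = ln(20/11)/(2π×231×1) = 4.119×10^-4 K/W
R_outer film = 1/(h_o·2πr_oL) = 1/(19.3×2π×0.02×1) = 0.4123 K/W
R_total = 0.4202 K/W
Q = ΔT/R_total = 207/0.4202

q′ ≈ 493 W/m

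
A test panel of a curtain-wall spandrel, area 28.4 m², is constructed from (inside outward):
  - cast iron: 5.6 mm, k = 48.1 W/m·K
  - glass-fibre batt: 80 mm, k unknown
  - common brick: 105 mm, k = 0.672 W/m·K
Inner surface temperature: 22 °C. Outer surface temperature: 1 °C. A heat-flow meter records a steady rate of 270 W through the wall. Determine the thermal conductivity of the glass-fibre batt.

Thermal resistances in series:
R_cast iron = L/(kA) = 0.0056/(48.1×28.4) = 4.099×10^-6 K/W
R_common brick = L/(kA) = 0.105/(0.672×28.4) = 0.005502 K/W
Sum of known resistances R_other = 0.005506 K/W
Total R = ΔT/Q = 21/270 = 0.07778 K/W
R_glass-fibre batt = R_total − R_other = 0.07227 K/W
k = L/(R·A) = 0.08/(0.07227×28.4)

k ≈ 0.039 W/(m·K)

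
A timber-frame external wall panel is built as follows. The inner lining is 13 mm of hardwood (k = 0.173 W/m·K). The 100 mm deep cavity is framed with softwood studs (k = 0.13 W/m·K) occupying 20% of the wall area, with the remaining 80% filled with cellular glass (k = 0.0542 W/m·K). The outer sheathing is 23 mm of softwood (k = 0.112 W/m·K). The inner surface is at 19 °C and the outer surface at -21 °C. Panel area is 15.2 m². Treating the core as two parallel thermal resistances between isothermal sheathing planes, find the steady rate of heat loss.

Q ≈ 353 W

Sheathing layers in series; stud and cavity paths in parallel between them.
R_inner = 0.013/(0.173×15.2) = 0.004944 K/W
R_stud  = 0.1/(0.13×0.2×15.2) = 0.253 K/W
R_cav   = 0.1/(0.0542×0.8×15.2) = 0.1517 K/W
1/R_core = 1/R_stud + 1/R_cav → R_core = 0.09485 K/W
R_outer = 0.023/(0.112×15.2) = 0.01351 K/W
R_total = 0.1133 K/W
Q = ΔT/R_total = 40/0.1133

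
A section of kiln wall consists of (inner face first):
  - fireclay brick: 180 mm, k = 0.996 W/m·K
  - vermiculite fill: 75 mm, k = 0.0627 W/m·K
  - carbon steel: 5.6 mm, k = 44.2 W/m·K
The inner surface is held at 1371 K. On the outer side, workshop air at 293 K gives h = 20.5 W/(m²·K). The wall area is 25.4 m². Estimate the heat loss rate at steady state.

Series thermal resistances:
R_fireclay brick = L/(kA) = 0.18/(0.996×25.4) = 0.007115 K/W
R_vermiculite fill = L/(kA) = 0.075/(0.0627×25.4) = 0.04709 K/W
R_carbon steel = L/(kA) = 0.0056/(44.2×25.4) = 4.988×10^-6 K/W
R_outer film = 1/(h_o·A) = 1/(20.5×25.4) = 0.00192 K/W
R_total = 0.05613 K/W
Q = ΔT / R_total = 1078 / 0.05613

Q ≈ 19200 W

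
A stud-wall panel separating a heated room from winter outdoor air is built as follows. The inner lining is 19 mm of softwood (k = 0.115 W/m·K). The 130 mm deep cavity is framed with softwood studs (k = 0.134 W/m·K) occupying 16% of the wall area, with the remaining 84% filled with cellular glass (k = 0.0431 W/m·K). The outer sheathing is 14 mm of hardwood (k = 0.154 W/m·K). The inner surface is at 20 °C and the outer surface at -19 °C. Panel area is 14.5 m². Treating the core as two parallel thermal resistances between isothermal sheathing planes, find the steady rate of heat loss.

Sheathing layers in series; stud and cavity paths in parallel between them.
R_inner = 0.019/(0.115×14.5) = 0.01139 K/W
R_stud  = 0.13/(0.134×0.16×14.5) = 0.4182 K/W
R_cav   = 0.13/(0.0431×0.84×14.5) = 0.2476 K/W
1/R_core = 1/R_stud + 1/R_cav → R_core = 0.1555 K/W
R_outer = 0.014/(0.154×14.5) = 0.00627 K/W
R_total = 0.1732 K/W
Q = ΔT/R_total = 39/0.1732

Q ≈ 225 W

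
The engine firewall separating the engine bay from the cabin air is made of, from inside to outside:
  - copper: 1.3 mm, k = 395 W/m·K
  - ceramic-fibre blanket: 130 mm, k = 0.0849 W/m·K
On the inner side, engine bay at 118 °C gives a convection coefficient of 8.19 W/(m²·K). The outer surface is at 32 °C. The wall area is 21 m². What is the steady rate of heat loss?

Q ≈ 1090 W

Series thermal resistances:
R_inner film = 1/(h_i·A) = 1/(8.19×21) = 0.005814 K/W
R_copper = L/(kA) = 0.0013/(395×21) = 1.567×10^-7 K/W
R_ceramic-fibre blanket = L/(kA) = 0.13/(0.0849×21) = 0.07291 K/W
R_total = 0.07873 K/W
Q = ΔT / R_total = 86 / 0.07873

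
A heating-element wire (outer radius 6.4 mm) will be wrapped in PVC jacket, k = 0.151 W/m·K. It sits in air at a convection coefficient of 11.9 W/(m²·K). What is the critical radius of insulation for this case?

r_cr ≈ 12.7 mm

For a cylinder r_cr = k/h = 0.151/11.9
r_cr = 12.7 mm; since the bare radius (6.4 mm) is below r_cr, adding a thin layer of insulation will *increase* heat loss.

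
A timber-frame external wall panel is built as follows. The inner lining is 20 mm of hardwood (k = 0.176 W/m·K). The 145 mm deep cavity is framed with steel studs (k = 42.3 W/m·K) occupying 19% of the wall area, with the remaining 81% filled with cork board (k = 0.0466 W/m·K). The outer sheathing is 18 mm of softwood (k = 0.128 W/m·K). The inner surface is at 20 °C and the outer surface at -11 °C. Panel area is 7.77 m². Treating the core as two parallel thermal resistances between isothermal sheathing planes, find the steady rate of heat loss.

Sheathing layers in series; stud and cavity paths in parallel between them.
R_inner = 0.02/(0.176×7.77) = 0.01463 K/W
R_stud  = 0.145/(42.3×0.19×7.77) = 0.002322 K/W
R_cav   = 0.145/(0.0466×0.81×7.77) = 0.4944 K/W
1/R_core = 1/R_stud + 1/R_cav → R_core = 0.002311 K/W
R_outer = 0.018/(0.128×7.77) = 0.0181 K/W
R_total = 0.03503 K/W
Q = ΔT/R_total = 31/0.03503

Q ≈ 885 W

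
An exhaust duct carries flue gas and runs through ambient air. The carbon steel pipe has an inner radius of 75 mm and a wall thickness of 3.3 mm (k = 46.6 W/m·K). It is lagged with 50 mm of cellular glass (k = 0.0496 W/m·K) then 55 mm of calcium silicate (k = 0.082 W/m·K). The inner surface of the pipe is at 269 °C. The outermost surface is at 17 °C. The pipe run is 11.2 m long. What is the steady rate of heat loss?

Q ≈ 1240 W

For a radial system each layer contributes R = ln(r_out/r_in)/(2πkL); films add R = 1/(hA).
R_carbon steel pipe wall = ln(78.3/75)/(2π×46.6×11.2) = 1.313×10^-5 K/W
R_cellular glass = ln(128.3/78.3)/(2π×0.0496×11.2) = 0.1415 K/W
R_calcium silicate = ln(183.3/128.3)/(2π×0.082×11.2) = 0.06182 K/W
R_total = 0.2033 K/W
Q = ΔT/R_total = 252/0.2033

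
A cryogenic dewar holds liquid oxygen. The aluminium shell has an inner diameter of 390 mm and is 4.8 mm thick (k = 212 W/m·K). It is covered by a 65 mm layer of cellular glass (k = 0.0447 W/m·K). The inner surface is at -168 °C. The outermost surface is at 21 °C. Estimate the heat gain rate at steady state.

Radial (spherical) resistances in series:
R_aluminium shell = (1/0.195 − 1/0.1998)/(4π×212) = 4.625×10^-5 K/W
R_cellular glass = (1/0.1998 − 1/0.2648)/(4π×0.0447) = 2.187 K/W
R_total = 2.187 K/W
Q = ΔT/R_total = 189/2.187

Q ≈ 86.4 W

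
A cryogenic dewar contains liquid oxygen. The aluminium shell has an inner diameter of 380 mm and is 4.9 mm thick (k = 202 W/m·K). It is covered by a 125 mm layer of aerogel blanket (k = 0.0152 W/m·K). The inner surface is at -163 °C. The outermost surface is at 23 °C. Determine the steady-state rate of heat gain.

Radial (spherical) resistances in series:
R_aluminium shell = (1/0.19 − 1/0.1949)/(4π×202) = 5.213×10^-5 K/W
R_aerogel blanket = (1/0.1949 − 1/0.3199)/(4π×0.0152) = 10.5 K/W
R_total = 10.5 K/W
Q = ΔT/R_total = 186/10.5

Q ≈ 17.7 W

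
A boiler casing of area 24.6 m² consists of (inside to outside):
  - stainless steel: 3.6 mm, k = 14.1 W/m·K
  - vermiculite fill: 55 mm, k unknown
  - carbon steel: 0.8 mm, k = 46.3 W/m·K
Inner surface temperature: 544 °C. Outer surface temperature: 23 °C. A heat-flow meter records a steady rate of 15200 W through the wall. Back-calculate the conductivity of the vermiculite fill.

Treating each layer as a thermal resistance in series:
R_stainless steel = L/(kA) = 0.0036/(14.1×24.6) = 1.038×10^-5 K/W
R_carbon steel = L/(kA) = 0.0008/(46.3×24.6) = 7.024×10^-7 K/W
Sum of known resistances R_other = 1.108×10^-5 K/W
Total R = ΔT/Q = 521/15200 = 0.03428 K/W
R_vermiculite fill = R_total − R_other = 0.03427 K/W
k = L/(R·A) = 0.055/(0.03427×24.6)

k ≈ 0.0652 W/(m·K)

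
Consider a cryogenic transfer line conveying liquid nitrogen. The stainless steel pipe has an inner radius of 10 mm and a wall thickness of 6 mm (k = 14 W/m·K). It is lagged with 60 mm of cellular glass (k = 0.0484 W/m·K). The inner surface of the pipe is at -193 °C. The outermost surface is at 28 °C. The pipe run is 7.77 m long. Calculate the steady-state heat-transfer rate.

Q ≈ 335 W

For a radial system each layer contributes R = ln(r_out/r_in)/(2πkL); films add R = 1/(hA).
R_stainless steel pipe wall = ln(16/10)/(2π×14×7.77) = 6.877×10^-4 K/W
R_cellular glass = ln(76/16)/(2π×0.0484×7.77) = 0.6594 K/W
R_total = 0.6601 K/W
Q = ΔT/R_total = 221/0.6601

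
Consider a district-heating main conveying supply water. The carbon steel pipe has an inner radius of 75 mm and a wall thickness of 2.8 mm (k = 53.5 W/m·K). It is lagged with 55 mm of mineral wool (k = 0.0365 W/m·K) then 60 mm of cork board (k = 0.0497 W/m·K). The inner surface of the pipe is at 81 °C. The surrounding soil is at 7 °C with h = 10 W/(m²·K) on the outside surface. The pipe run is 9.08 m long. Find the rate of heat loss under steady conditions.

Q ≈ 186 W

Treating each annulus and film as a series resistance:
R_carbon steel pipe wall = ln(77.8/75)/(2π×53.5×9.08) = 1.201×10^-5 K/W
R_mineral wool = ln(132.8/77.8)/(2π×0.0365×9.08) = 0.2568 K/W
R_cork board = ln(192.8/132.8)/(2π×0.0497×9.08) = 0.1315 K/W
R_outer film = 1/(h_o·2πr_oL) = 1/(10×2π×0.1928×9.08) = 0.009091 K/W
R_total = 0.3974 K/W
Q = ΔT/R_total = 74/0.3974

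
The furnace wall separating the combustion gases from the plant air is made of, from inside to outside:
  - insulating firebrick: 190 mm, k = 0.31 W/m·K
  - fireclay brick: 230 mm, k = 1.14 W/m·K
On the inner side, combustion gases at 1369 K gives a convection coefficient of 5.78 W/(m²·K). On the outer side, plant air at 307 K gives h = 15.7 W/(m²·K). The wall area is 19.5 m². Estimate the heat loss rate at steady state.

Q ≈ 19700 W

Series thermal resistances:
R_inner film = 1/(h_i·A) = 1/(5.78×19.5) = 0.008872 K/W
R_insulating firebrick = L/(kA) = 0.19/(0.31×19.5) = 0.03143 K/W
R_fireclay brick = L/(kA) = 0.23/(1.14×19.5) = 0.01035 K/W
R_outer film = 1/(h_o·A) = 1/(15.7×19.5) = 0.003266 K/W
R_total = 0.05392 K/W
Q = ΔT / R_total = 1062 / 0.05392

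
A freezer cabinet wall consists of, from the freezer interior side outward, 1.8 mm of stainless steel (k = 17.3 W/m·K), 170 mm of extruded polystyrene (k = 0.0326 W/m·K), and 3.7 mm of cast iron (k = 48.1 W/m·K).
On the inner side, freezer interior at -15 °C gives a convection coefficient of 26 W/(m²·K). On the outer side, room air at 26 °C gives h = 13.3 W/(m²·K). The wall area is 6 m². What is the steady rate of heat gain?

Q ≈ 46.2 W

Using the resistance-network approach (series):
R_inner film = 1/(h_i·A) = 1/(26×6) = 0.00641 K/W
R_stainless steel = L/(kA) = 0.0018/(17.3×6) = 1.734×10^-5 K/W
R_extruded polystyrene = L/(kA) = 0.17/(0.0326×6) = 0.8691 K/W
R_cast iron = L/(kA) = 0.0037/(48.1×6) = 1.282×10^-5 K/W
R_outer film = 1/(h_o·A) = 1/(13.3×6) = 0.01253 K/W
R_total = 0.8881 K/W
Q = ΔT / R_total = 41 / 0.8881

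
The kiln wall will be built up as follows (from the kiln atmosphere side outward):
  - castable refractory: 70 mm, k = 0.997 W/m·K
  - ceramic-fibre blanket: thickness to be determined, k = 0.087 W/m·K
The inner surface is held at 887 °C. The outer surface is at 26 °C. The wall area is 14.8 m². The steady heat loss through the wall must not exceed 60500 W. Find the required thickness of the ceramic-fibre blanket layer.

L ≈ 12.2 mm

Thermal resistances in series:
R_castable refractory = L/(kA) = 0.07/(0.997×14.8) = 0.004744 K/W
Sum of the known resistances R_other = 0.004744 K/W
Required total resistance R_tot = ΔT/Q_allow = 861/60500 = 0.01423 K/W
R_ceramic-fibre blanket = R_tot − R_other = 0.009487 K/W
L = R·k·A = 0.009487×0.087×14.8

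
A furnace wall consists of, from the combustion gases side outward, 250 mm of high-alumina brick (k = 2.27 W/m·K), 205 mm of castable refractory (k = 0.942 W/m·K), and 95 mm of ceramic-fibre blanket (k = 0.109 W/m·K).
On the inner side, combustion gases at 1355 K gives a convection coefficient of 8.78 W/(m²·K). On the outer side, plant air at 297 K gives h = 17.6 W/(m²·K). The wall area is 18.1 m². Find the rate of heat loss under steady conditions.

Q ≈ 14000 W

Model the wall as resistances in series:
R_inner film = 1/(h_i·A) = 1/(8.78×18.1) = 0.006293 K/W
R_high-alumina brick = L/(kA) = 0.25/(2.27×18.1) = 0.006085 K/W
R_castable refractory = L/(kA) = 0.205/(0.942×18.1) = 0.01202 K/W
R_ceramic-fibre blanket = L/(kA) = 0.095/(0.109×18.1) = 0.04815 K/W
R_outer film = 1/(h_o·A) = 1/(17.6×18.1) = 0.003139 K/W
R_total = 0.07569 K/W
Q = ΔT / R_total = 1058 / 0.07569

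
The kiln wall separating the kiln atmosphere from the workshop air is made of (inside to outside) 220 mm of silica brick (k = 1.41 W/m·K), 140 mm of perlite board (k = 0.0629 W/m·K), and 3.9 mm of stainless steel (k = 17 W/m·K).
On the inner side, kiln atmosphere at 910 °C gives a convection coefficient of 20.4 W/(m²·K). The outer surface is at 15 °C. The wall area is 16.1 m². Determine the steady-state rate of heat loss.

Q ≈ 5930 W

Model the wall as resistances in series:
R_inner film = 1/(h_i·A) = 1/(20.4×16.1) = 0.003045 K/W
R_silica brick = L/(kA) = 0.22/(1.41×16.1) = 0.009691 K/W
R_perlite board = L/(kA) = 0.14/(0.0629×16.1) = 0.1382 K/W
R_stainless steel = L/(kA) = 0.0039/(17×16.1) = 1.425×10^-5 K/W
R_total = 0.151 K/W
Q = ΔT / R_total = 895 / 0.151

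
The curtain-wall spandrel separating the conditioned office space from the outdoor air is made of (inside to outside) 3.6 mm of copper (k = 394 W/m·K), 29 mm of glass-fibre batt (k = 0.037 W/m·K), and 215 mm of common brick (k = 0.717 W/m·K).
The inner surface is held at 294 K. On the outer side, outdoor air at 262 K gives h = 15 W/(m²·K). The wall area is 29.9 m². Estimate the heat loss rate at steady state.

Using the resistance-network approach (series):
R_copper = L/(kA) = 0.0036/(394×29.9) = 3.056×10^-7 K/W
R_glass-fibre batt = L/(kA) = 0.029/(0.037×29.9) = 0.02621 K/W
R_common brick = L/(kA) = 0.215/(0.717×29.9) = 0.01003 K/W
R_outer film = 1/(h_o·A) = 1/(15×29.9) = 0.00223 K/W
R_total = 0.03847 K/W
Q = ΔT / R_total = 32 / 0.03847

Q ≈ 832 W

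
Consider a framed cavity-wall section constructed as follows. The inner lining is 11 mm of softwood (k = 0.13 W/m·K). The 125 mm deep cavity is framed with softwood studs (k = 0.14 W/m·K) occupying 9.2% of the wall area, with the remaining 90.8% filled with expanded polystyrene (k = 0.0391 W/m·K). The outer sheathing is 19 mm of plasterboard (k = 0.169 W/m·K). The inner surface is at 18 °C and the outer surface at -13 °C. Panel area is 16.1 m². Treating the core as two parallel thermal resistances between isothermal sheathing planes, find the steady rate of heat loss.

Sheathing layers in series; stud and cavity paths in parallel between them.
R_inner = 0.011/(0.13×16.1) = 0.005256 K/W
R_stud  = 0.125/(0.14×0.092×16.1) = 0.6028 K/W
R_cav   = 0.125/(0.0391×0.908×16.1) = 0.2187 K/W
1/R_core = 1/R_stud + 1/R_cav → R_core = 0.1605 K/W
R_outer = 0.019/(0.169×16.1) = 0.006983 K/W
R_total = 0.1727 K/W
Q = ΔT/R_total = 31/0.1727

Q ≈ 179 W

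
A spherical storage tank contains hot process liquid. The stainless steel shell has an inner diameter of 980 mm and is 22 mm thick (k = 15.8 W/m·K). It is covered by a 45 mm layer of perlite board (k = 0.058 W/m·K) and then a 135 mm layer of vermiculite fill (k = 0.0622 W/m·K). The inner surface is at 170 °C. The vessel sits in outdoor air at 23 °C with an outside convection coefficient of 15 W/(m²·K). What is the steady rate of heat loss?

Q ≈ 217 W

Each spherical layer contributes R = (1/r_i − 1/r_o)/(4πk):
R_stainless steel shell = (1/0.49 − 1/0.512)/(4π×15.8) = 4.417×10^-4 K/W
R_perlite board = (1/0.512 − 1/0.557)/(4π×0.058) = 0.2165 K/W
R_vermiculite fill = (1/0.557 − 1/0.692)/(4π×0.0622) = 0.4481 K/W
R_outer film = 1/(h·4πr_o²) = 1/(15×4π×0.692²) = 0.01108 K/W
R_total = 0.6761 K/W
Q = ΔT/R_total = 147/0.6761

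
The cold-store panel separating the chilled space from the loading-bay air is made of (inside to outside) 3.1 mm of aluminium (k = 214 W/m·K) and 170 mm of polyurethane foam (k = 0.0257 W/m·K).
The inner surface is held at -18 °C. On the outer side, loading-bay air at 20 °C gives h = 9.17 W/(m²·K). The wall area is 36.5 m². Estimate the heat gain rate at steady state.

Q ≈ 206 W

Using the resistance-network approach (series):
R_aluminium = L/(kA) = 0.0031/(214×36.5) = 3.969×10^-7 K/W
R_polyurethane foam = L/(kA) = 0.17/(0.0257×36.5) = 0.1812 K/W
R_outer film = 1/(h_o·A) = 1/(9.17×36.5) = 0.002988 K/W
R_total = 0.1842 K/W
Q = ΔT / R_total = 38 / 0.1842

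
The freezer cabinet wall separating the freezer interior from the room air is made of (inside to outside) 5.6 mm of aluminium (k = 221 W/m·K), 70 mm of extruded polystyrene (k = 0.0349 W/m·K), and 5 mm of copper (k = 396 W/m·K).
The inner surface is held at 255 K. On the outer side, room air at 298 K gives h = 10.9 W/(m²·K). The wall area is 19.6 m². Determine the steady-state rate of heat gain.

Thermal resistances in series:
R_aluminium = L/(kA) = 0.0056/(221×19.6) = 1.293×10^-6 K/W
R_extruded polystyrene = L/(kA) = 0.07/(0.0349×19.6) = 0.1023 K/W
R_copper = L/(kA) = 0.005/(396×19.6) = 6.442×10^-7 K/W
R_outer film = 1/(h_o·A) = 1/(10.9×19.6) = 0.004681 K/W
R_total = 0.107 K/W
Q = ΔT / R_total = 43 / 0.107

Q ≈ 402 W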